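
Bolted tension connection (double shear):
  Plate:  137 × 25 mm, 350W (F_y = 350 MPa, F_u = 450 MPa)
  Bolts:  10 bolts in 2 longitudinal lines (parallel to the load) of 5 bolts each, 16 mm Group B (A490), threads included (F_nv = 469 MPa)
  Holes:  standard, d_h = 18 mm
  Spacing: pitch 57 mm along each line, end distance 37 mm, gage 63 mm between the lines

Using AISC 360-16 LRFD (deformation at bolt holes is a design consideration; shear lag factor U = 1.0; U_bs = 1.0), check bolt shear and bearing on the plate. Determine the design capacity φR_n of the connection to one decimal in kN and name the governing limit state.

1414.5 kN (bolt shear governs)

Bolt shear: A_b = π(16)²/4 = 201.06 mm². φR_n = 0.75 × 469 × 201.06 × 10 × 2 = 1414.5 kN.
Bearing (25 mm plate, F_u = 450 MPa): end bolts L_c = 37 − 18/2 = 28, R_n = min(1.2×28×25×450, 2.4×16×25×450) = 378 kN/bolt; interior L_c = 57 − 18 = 39, R_n = 432 kN/bolt. φR_n = 0.75 × (2×378 + 8×432) = 3159.0 kN.
Governing: min(1414.5, 3159.0) = 1414.5 kN → bolt shear.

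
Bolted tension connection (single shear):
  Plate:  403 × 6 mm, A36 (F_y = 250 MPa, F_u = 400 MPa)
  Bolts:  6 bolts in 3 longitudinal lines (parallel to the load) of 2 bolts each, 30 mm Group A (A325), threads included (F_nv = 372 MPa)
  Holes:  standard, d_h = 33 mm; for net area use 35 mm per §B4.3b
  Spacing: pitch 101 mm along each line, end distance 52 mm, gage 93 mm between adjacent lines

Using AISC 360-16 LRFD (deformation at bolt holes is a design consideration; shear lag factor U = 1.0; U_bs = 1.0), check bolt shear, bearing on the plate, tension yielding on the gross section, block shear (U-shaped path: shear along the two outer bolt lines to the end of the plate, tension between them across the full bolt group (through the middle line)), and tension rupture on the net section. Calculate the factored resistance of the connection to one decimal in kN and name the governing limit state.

Bolt shear: A_b = π(30)²/4 = 706.86 mm². φR_n = 0.75 × 372 × 706.86 × 6 × 1 = 1183.3 kN.
Bearing (6 mm plate, F_u = 400 MPa): end bolts L_c = 52 − 33/2 = 35.5, R_n = min(1.2×35.5×6×400, 2.4×30×6×400) = 102.24 kN/bolt; interior L_c = 101 − 33 = 68, R_n = 172.8 kN/bolt. φR_n = 0.75 × (3×102.24 + 3×172.8) = 618.8 kN.
Tension yield (gross): A_g = 403×6 = 2418 mm². φR_n = 0.90 × 250 × 2418 = 544.1 kN.
Block shear: shear path 2×[52+1×101] = 2×153 mm, A_gv = 1836, A_nv = 2×(153 − 1.5×35)×6 = 1206 mm²; tension across gage: (186 − 2×35)×6 = 696 mm². R_n = min(0.6×400×1206, 0.6×250×1836) + 1.0×400×696 = min(289.44, 275.4) + 278.4 = 553.8 kN. φR_n = 0.75 × 553.8 = 415.4 kN.
Tension rupture (net): A_n = (403 − 3×35)×6 = 1788 mm² (U = 1.0, A_e = A_n). φR_n = 0.75 × 400 × 1788 = 536.4 kN.
Governing: min(1183.3, 618.8, 544.1, 415.4, 536.4) = 415.4 kN → block shear.

415.4 kN (block shear governs)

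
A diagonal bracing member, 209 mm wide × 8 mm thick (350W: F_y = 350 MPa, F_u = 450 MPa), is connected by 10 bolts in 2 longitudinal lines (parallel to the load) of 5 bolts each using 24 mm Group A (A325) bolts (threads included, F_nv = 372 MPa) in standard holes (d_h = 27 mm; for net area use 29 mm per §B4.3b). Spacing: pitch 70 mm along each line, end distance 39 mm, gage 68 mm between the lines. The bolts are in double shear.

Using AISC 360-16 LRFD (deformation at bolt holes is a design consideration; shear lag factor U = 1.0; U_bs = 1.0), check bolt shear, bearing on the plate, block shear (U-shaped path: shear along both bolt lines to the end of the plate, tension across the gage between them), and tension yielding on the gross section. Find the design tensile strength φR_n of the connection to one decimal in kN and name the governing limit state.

Bolt shear: A_b = π(24)²/4 = 452.39 mm². φR_n = 0.75 × 372 × 452.39 × 10 × 2 = 2524.3 kN.
Bearing (8 mm plate, F_u = 450 MPa): end bolts L_c = 39 − 27/2 = 25.5, R_n = min(1.2×25.5×8×450, 2.4×24×8×450) = 110.16 kN/bolt; interior L_c = 70 − 27 = 43, R_n = 185.76 kN/bolt. φR_n = 0.75 × (2×110.16 + 8×185.76) = 1279.8 kN.
Block shear: shear path 2×[39+4×70] = 2×319 mm, A_gv = 5104, A_nv = 2×(319 − 4.5×29)×8 = 3016 mm²; tension across gage: (68 − 1×29)×8 = 312 mm². R_n = min(0.6×450×3016, 0.6×350×5104) + 1.0×450×312 = min(814.32, 1071.8) + 140.4 = 954.72 kN. φR_n = 0.75 × 954.72 = 716.0 kN.
Tension yield (gross): A_g = 209×8 = 1672 mm². φR_n = 0.90 × 350 × 1672 = 526.7 kN.
Governing: min(2524.3, 1279.8, 716.0, 526.7) = 526.7 kN → gross-section yield.

526.7 kN (gross-section yield governs)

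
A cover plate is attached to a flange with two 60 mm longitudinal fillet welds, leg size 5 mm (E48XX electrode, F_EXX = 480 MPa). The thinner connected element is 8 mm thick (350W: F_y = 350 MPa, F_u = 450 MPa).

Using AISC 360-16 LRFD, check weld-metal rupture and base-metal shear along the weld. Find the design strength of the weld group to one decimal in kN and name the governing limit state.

Weld metal: throat = 0.707×5 = 3.535 mm, L = 2×60 = 120 mm. φR_n = 0.75 × 0.6 × 480 × 3.535 × 120 = 91.6 kN.
Base metal shear (8 mm plate): yield φR_n = 1.0×0.6×350×8×120 = 201.6 kN; rupture φR_n = 0.75×0.6×450×8×120 = 194.4 kN; take 194.4 kN (rupture).
Governing: min(91.6, 194.4) = 91.6 kN → weld metal.

91.6 kN (weld metal governs)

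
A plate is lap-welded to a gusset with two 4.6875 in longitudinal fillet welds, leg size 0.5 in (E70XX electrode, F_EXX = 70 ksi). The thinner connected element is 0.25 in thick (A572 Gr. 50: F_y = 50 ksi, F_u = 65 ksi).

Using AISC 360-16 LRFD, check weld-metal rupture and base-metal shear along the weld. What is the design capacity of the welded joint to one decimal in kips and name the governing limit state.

68.6 kips (base-metal shear governs)

Weld metal: throat = 0.707×0.5 = 0.3535 in, L = 2×4.6875 = 9.375 in. φR_n = 0.75 × 0.6 × 70 × 0.3535 × 9.375 = 104.4 kips.
Base metal shear (0.25 in plate): yield φR_n = 1.0×0.6×50×0.25×9.375 = 70.3 kips; rupture φR_n = 0.75×0.6×65×0.25×9.375 = 68.6 kips; take 68.6 kips (rupture).
Governing: min(104.4, 68.6) = 68.6 kips → base-metal shear.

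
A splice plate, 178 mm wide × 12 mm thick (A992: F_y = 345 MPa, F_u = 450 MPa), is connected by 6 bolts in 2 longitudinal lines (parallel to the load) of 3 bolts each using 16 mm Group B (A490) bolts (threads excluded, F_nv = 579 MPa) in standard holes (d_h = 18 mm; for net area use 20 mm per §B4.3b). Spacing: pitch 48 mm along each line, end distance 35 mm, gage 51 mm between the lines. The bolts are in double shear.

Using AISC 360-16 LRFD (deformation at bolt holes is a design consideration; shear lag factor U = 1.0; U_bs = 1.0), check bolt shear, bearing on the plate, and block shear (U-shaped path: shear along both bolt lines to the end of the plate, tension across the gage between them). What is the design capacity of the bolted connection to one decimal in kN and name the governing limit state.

Bolt shear: A_b = π(16)²/4 = 201.06 mm². φR_n = 0.75 × 579 × 201.06 × 6 × 2 = 1047.7 kN.
Bearing (12 mm plate, F_u = 450 MPa): end bolts L_c = 35 − 18/2 = 26, R_n = min(1.2×26×12×450, 2.4×16×12×450) = 168.48 kN/bolt; interior L_c = 48 − 18 = 30, R_n = 194.4 kN/bolt. φR_n = 0.75 × (2×168.48 + 4×194.4) = 835.9 kN.
Block shear: shear path 2×[35+2×48] = 2×131 mm, A_gv = 3144, A_nv = 2×(131 − 2.5×20)×12 = 1944 mm²; tension across gage: (51 − 1×20)×12 = 372 mm². R_n = min(0.6×450×1944, 0.6×345×3144) + 1.0×450×372 = min(524.88, 650.81) + 167.4 = 692.28 kN. φR_n = 0.75 × 692.28 = 519.2 kN.
Governing: min(1047.7, 835.9, 519.2) = 519.2 kN → block shear.

519.2 kN (block shear governs)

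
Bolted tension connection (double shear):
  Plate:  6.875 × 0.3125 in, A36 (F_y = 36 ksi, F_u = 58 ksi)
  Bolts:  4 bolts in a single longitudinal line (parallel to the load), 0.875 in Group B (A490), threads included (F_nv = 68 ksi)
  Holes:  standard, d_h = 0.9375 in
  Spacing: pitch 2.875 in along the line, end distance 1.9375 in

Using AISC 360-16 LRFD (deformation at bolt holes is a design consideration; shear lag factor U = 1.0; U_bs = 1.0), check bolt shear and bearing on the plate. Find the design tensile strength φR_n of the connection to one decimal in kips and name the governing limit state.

109.6 kips (bearing governs)

Bolt shear: A_b = π(0.875)²/4 = 0.60132 in². φR_n = 0.75 × 68 × 0.60132 × 4 × 2 = 245.3 kips.
Bearing (0.3125 in plate, F_u = 58 ksi): end bolts L_c = 1.9375 − 0.9375/2 = 1.46875, R_n = min(1.2×1.46875×0.3125×58, 2.4×0.875×0.3125×58) = 31.945 kips/bolt; interior L_c = 2.875 − 0.9375 = 1.9375, R_n = 38.063 kips/bolt. φR_n = 0.75 × (1×31.945 + 3×38.063) = 109.6 kips.
Governing: min(245.3, 109.6) = 109.6 kips → bearing.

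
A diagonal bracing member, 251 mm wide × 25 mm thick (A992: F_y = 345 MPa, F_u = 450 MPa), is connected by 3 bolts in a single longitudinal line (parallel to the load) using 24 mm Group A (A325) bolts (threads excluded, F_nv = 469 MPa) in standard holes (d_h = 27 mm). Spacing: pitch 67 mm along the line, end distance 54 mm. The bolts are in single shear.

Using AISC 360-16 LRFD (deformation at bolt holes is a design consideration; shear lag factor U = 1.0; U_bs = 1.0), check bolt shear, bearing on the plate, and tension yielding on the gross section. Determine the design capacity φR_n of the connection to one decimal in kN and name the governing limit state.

Bolt shear: A_b = π(24)²/4 = 452.39 mm². φR_n = 0.75 × 469 × 452.39 × 3 × 1 = 477.4 kN.
Bearing (25 mm plate, F_u = 450 MPa): end bolts L_c = 54 − 27/2 = 40.5, R_n = min(1.2×40.5×25×450, 2.4×24×25×450) = 546.75 kN/bolt; interior L_c = 67 − 27 = 40, R_n = 540 kN/bolt. φR_n = 0.75 × (1×546.75 + 2×540) = 1220.1 kN.
Tension yield (gross): A_g = 251×25 = 6275 mm². φR_n = 0.90 × 345 × 6275 = 1948.4 kN.
Governing: min(477.4, 1220.1, 1948.4) = 477.4 kN → bolt shear.

477.4 kN (bolt shear governs)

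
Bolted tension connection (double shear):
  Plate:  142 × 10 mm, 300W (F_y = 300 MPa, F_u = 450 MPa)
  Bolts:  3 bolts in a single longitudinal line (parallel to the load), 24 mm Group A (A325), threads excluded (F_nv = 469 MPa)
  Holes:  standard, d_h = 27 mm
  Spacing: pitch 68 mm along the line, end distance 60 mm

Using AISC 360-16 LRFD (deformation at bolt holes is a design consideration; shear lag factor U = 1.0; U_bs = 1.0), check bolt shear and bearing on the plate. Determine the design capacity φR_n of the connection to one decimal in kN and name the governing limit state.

Bolt shear: A_b = π(24)²/4 = 452.39 mm². φR_n = 0.75 × 469 × 452.39 × 3 × 2 = 954.8 kN.
Bearing (10 mm plate, F_u = 450 MPa): end bolts L_c = 60 − 27/2 = 46.5, R_n = min(1.2×46.5×10×450, 2.4×24×10×450) = 251.1 kN/bolt; interior L_c = 68 − 27 = 41, R_n = 221.4 kN/bolt. φR_n = 0.75 × (1×251.1 + 2×221.4) = 520.4 kN.
Governing: min(954.8, 520.4) = 520.4 kN → bearing.

520.4 kN (bearing governs)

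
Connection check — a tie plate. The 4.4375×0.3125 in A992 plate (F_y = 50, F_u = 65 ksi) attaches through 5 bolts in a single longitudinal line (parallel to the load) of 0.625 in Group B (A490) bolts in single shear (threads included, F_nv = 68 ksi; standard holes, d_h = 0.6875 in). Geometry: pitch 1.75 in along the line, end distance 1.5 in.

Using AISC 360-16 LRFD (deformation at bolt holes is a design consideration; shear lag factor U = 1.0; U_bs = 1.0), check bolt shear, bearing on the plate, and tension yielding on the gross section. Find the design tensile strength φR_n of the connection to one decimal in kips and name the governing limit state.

Bolt shear: A_b = π(0.625)²/4 = 0.3068 in². φR_n = 0.75 × 68 × 0.3068 × 5 × 1 = 78.2 kips.
Bearing (0.3125 in plate, F_u = 65 ksi): end bolts L_c = 1.5 − 0.6875/2 = 1.15625, R_n = min(1.2×1.15625×0.3125×65, 2.4×0.625×0.3125×65) = 28.184 kips/bolt; interior L_c = 1.75 − 0.6875 = 1.0625, R_n = 25.898 kips/bolt. φR_n = 0.75 × (1×28.184 + 4×25.898) = 98.8 kips.
Tension yield (gross): A_g = 4.4375×0.3125 = 1.3867 in². φR_n = 0.90 × 50 × 1.3867 = 62.4 kips.
Governing: min(78.2, 98.8, 62.4) = 62.4 kips → gross-section yield.

62.4 kips (gross-section yield governs)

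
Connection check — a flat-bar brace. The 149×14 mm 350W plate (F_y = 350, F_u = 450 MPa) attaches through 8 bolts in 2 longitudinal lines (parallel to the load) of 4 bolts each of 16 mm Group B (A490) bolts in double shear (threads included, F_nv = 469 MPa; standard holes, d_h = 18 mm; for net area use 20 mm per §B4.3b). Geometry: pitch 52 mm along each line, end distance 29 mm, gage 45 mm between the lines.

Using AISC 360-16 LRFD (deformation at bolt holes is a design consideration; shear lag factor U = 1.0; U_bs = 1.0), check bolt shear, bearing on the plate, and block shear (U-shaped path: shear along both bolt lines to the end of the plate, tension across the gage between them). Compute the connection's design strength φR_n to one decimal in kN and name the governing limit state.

770.2 kN (block shear governs)

Bolt shear: A_b = π(16)²/4 = 201.06 mm². φR_n = 0.75 × 469 × 201.06 × 8 × 2 = 1131.6 kN.
Bearing (14 mm plate, F_u = 450 MPa): end bolts L_c = 29 − 18/2 = 20, R_n = min(1.2×20×14×450, 2.4×16×14×450) = 151.2 kN/bolt; interior L_c = 52 − 18 = 34, R_n = 241.92 kN/bolt. φR_n = 0.75 × (2×151.2 + 6×241.92) = 1315.4 kN.
Block shear: shear path 2×[29+3×52] = 2×185 mm, A_gv = 5180, A_nv = 2×(185 − 3.5×20)×14 = 3220 mm²; tension across gage: (45 − 1×20)×14 = 350 mm². R_n = min(0.6×450×3220, 0.6×350×5180) + 1.0×450×350 = min(869.4, 1087.8) + 157.5 = 1026.9 kN. φR_n = 0.75 × 1026.9 = 770.2 kN.
Governing: min(1131.6, 1315.4, 770.2) = 770.2 kN → block shear.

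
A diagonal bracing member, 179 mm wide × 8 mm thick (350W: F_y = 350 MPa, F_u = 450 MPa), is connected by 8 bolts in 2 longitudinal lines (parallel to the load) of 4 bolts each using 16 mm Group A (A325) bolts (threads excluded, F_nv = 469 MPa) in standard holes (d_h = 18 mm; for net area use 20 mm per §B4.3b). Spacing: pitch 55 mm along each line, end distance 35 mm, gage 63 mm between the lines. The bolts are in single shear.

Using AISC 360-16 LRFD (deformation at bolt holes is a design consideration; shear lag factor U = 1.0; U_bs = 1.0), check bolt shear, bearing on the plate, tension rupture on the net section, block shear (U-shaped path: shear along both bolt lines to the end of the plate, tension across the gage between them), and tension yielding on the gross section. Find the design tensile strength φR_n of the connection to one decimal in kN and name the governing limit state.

Bolt shear: A_b = π(16)²/4 = 201.06 mm². φR_n = 0.75 × 469 × 201.06 × 8 × 1 = 565.8 kN.
Bearing (8 mm plate, F_u = 450 MPa): end bolts L_c = 35 − 18/2 = 26, R_n = min(1.2×26×8×450, 2.4×16×8×450) = 112.32 kN/bolt; interior L_c = 55 − 18 = 37, R_n = 138.24 kN/bolt. φR_n = 0.75 × (2×112.32 + 6×138.24) = 790.6 kN.
Tension rupture (net): A_n = (179 − 2×20)×8 = 1112 mm² (U = 1.0, A_e = A_n). φR_n = 0.75 × 450 × 1112 = 375.3 kN.
Block shear: shear path 2×[35+3×55] = 2×200 mm, A_gv = 3200, A_nv = 2×(200 − 3.5×20)×8 = 2080 mm²; tension across gage: (63 − 1×20)×8 = 344 mm². R_n = min(0.6×450×2080, 0.6×350×3200) + 1.0×450×344 = min(561.6, 672) + 154.8 = 716.4 kN. φR_n = 0.75 × 716.4 = 537.3 kN.
Tension yield (gross): A_g = 179×8 = 1432 mm². φR_n = 0.90 × 350 × 1432 = 451.1 kN.
Governing: min(565.8, 790.6, 375.3, 537.3, 451.1) = 375.3 kN → net-section rupture.

375.3 kN (net-section rupture governs)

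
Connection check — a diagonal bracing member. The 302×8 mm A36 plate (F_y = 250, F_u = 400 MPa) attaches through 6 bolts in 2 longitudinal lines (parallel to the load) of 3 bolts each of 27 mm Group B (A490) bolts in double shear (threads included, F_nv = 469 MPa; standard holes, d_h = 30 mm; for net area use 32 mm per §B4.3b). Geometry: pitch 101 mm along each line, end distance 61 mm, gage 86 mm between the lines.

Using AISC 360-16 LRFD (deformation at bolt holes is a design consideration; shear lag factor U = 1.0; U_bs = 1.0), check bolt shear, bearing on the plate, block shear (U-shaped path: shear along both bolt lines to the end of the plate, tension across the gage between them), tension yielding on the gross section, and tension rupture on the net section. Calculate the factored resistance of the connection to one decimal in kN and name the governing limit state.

543.6 kN (gross-section yield governs)

Bolt shear: A_b = π(27)²/4 = 572.56 mm². φR_n = 0.75 × 469 × 572.56 × 6 × 2 = 2416.8 kN.
Bearing (8 mm plate, F_u = 400 MPa): end bolts L_c = 61 − 30/2 = 46, R_n = min(1.2×46×8×400, 2.4×27×8×400) = 176.64 kN/bolt; interior L_c = 101 − 30 = 71, R_n = 207.36 kN/bolt. φR_n = 0.75 × (2×176.64 + 4×207.36) = 887.0 kN.
Block shear: shear path 2×[61+2×101] = 2×263 mm, A_gv = 4208, A_nv = 2×(263 − 2.5×32)×8 = 2928 mm²; tension across gage: (86 − 1×32)×8 = 432 mm². R_n = min(0.6×400×2928, 0.6×250×4208) + 1.0×400×432 = min(702.72, 631.2) + 172.8 = 804 kN. φR_n = 0.75 × 804 = 603.0 kN.
Tension yield (gross): A_g = 302×8 = 2416 mm². φR_n = 0.90 × 250 × 2416 = 543.6 kN.
Tension rupture (net): A_n = (302 − 2×32)×8 = 1904 mm² (U = 1.0, A_e = A_n). φR_n = 0.75 × 400 × 1904 = 571.2 kN.
Governing: min(2416.8, 887.0, 603.0, 543.6, 571.2) = 543.6 kN → gross-section yield.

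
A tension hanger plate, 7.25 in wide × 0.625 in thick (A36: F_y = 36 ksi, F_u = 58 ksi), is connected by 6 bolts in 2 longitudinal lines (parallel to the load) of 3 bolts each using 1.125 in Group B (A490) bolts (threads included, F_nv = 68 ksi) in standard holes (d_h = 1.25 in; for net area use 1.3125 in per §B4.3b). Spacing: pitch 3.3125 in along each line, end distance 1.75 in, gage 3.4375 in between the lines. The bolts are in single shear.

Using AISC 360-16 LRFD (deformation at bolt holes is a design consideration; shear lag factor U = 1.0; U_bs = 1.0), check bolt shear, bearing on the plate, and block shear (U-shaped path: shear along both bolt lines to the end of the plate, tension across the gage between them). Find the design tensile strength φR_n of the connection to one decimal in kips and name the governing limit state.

224.0 kips (block shear governs)

Bolt shear: A_b = π(1.125)²/4 = 0.99402 in². φR_n = 0.75 × 68 × 0.99402 × 6 × 1 = 304.2 kips.
Bearing (0.625 in plate, F_u = 58 ksi): end bolts L_c = 1.75 − 1.25/2 = 1.125, R_n = min(1.2×1.125×0.625×58, 2.4×1.125×0.625×58) = 48.938 kips/bolt; interior L_c = 3.3125 − 1.25 = 2.0625, R_n = 89.719 kips/bolt. φR_n = 0.75 × (2×48.938 + 4×89.719) = 342.6 kips.
Block shear: shear path 2×[1.75+2×3.3125] = 2×8.375 in, A_gv = 10.469, A_nv = 2×(8.375 − 2.5×1.3125)×0.625 = 6.3672 in²; tension across gage: (3.4375 − 1×1.3125)×0.625 = 1.3281 in². R_n = min(0.6×58×6.3672, 0.6×36×10.469) + 1.0×58×1.3281 = min(221.58, 226.13) + 77.03 = 298.61 kips. φR_n = 0.75 × 298.61 = 224.0 kips.
Governing: min(304.2, 342.6, 224.0) = 224.0 kips → block shear.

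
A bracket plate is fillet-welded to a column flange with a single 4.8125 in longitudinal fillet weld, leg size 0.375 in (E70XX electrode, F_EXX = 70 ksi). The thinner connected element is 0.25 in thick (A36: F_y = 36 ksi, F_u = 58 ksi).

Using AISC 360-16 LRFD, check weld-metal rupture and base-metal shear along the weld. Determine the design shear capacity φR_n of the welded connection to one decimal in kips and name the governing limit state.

26.0 kips (base-metal shear governs)

Weld metal: throat = 0.707×0.375 = 0.26513 in, L = 4.8125 in. φR_n = 0.75 × 0.6 × 70 × 0.26513 × 4.8125 = 40.2 kips.
Base metal shear (0.25 in plate): yield φR_n = 1.0×0.6×36×0.25×4.8125 = 26.0 kips; rupture φR_n = 0.75×0.6×58×0.25×4.8125 = 31.4 kips; take 26.0 kips (yield).
Governing: min(40.2, 26.0) = 26.0 kips → base-metal shear.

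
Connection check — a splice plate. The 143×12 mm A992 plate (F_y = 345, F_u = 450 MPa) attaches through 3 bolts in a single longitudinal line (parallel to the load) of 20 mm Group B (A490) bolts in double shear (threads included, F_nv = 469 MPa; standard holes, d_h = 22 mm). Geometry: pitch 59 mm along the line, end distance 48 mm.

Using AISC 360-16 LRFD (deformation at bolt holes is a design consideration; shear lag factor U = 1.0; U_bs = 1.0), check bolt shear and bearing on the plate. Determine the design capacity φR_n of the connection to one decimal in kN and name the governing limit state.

539.5 kN (bearing governs)

Bolt shear: A_b = π(20)²/4 = 314.16 mm². φR_n = 0.75 × 469 × 314.16 × 3 × 2 = 663.0 kN.
Bearing (12 mm plate, F_u = 450 MPa): end bolts L_c = 48 − 22/2 = 37, R_n = min(1.2×37×12×450, 2.4×20×12×450) = 239.76 kN/bolt; interior L_c = 59 − 22 = 37, R_n = 239.76 kN/bolt. φR_n = 0.75 × (1×239.76 + 2×239.76) = 539.5 kN.
Governing: min(663.0, 539.5) = 539.5 kN → bearing.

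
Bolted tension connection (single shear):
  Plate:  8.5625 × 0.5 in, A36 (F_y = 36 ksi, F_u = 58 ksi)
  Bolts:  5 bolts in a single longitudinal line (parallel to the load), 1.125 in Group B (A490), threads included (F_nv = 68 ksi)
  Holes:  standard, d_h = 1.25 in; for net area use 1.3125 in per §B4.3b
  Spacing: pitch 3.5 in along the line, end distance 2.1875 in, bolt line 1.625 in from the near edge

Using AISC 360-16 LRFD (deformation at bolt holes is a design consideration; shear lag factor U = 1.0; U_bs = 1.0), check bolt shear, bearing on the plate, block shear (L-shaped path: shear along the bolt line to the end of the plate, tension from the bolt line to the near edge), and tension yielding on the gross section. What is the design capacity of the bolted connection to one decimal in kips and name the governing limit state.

Bolt shear: A_b = π(1.125)²/4 = 0.99402 in². φR_n = 0.75 × 68 × 0.99402 × 5 × 1 = 253.5 kips.
Bearing (0.5 in plate, F_u = 58 ksi): end bolts L_c = 2.1875 − 1.25/2 = 1.5625, R_n = min(1.2×1.5625×0.5×58, 2.4×1.125×0.5×58) = 54.375 kips/bolt; interior L_c = 3.5 − 1.25 = 2.25, R_n = 78.3 kips/bolt. φR_n = 0.75 × (1×54.375 + 4×78.3) = 275.7 kips.
Block shear: shear path 1×[2.1875+4×3.5] = 1×16.1875 in, A_gv = 8.0938, A_nv = 1×(16.1875 − 4.5×1.3125)×0.5 = 5.1406 in²; tension to near edge: (1.625 − 0.5×1.3125)×0.5 = 0.48438 in². R_n = min(0.6×58×5.1406, 0.6×36×8.0938) + 1.0×58×0.48438 = min(178.89, 174.83) + 28.094 = 202.92 kips. φR_n = 0.75 × 202.92 = 152.2 kips.
Tension yield (gross): A_g = 8.5625×0.5 = 4.2813 in². φR_n = 0.90 × 36 × 4.2813 = 138.7 kips.
Governing: min(253.5, 275.7, 152.2, 138.7) = 138.7 kips → gross-section yield.

138.7 kips (gross-section yield governs)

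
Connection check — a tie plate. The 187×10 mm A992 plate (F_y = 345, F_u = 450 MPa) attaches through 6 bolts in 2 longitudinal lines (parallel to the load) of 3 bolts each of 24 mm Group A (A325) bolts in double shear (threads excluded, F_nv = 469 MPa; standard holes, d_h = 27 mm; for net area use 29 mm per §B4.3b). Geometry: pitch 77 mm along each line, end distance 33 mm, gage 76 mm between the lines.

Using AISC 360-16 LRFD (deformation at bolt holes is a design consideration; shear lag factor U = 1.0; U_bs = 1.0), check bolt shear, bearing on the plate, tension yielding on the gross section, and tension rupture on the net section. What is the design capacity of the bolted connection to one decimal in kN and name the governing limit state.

Bolt shear: A_b = π(24)²/4 = 452.39 mm². φR_n = 0.75 × 469 × 452.39 × 6 × 2 = 1909.5 kN.
Bearing (10 mm plate, F_u = 450 MPa): end bolts L_c = 33 − 27/2 = 19.5, R_n = min(1.2×19.5×10×450, 2.4×24×10×450) = 105.3 kN/bolt; interior L_c = 77 − 27 = 50, R_n = 259.2 kN/bolt. φR_n = 0.75 × (2×105.3 + 4×259.2) = 935.6 kN.
Tension yield (gross): A_g = 187×10 = 1870 mm². φR_n = 0.90 × 345 × 1870 = 580.6 kN.
Tension rupture (net): A_n = (187 − 2×29)×10 = 1290 mm² (U = 1.0, A_e = A_n). φR_n = 0.75 × 450 × 1290 = 435.4 kN.
Governing: min(1909.5, 935.6, 580.6, 435.4) = 435.4 kN → net-section rupture.

435.4 kN (net-section rupture governs)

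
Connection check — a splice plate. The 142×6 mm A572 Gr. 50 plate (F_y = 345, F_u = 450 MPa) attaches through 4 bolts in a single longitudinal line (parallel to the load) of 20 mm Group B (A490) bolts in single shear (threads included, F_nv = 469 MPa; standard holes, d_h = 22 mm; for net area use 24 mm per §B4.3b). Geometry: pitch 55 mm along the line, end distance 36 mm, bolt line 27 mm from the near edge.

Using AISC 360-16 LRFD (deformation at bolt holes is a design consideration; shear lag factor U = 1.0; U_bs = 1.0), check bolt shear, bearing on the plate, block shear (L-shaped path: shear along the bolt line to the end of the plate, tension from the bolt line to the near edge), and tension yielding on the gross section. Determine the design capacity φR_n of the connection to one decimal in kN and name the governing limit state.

Bolt shear: A_b = π(20)²/4 = 314.16 mm². φR_n = 0.75 × 469 × 314.16 × 4 × 1 = 442.0 kN.
Bearing (6 mm plate, F_u = 450 MPa): end bolts L_c = 36 − 22/2 = 25, R_n = min(1.2×25×6×450, 2.4×20×6×450) = 81 kN/bolt; interior L_c = 55 − 22 = 33, R_n = 106.92 kN/bolt. φR_n = 0.75 × (1×81 + 3×106.92) = 301.3 kN.
Block shear: shear path 1×[36+3×55] = 1×201 mm, A_gv = 1206, A_nv = 1×(201 − 3.5×24)×6 = 702 mm²; tension to near edge: (27 − 0.5×24)×6 = 90 mm². R_n = min(0.6×450×702, 0.6×345×1206) + 1.0×450×90 = min(189.54, 249.64) + 40.5 = 230.04 kN. φR_n = 0.75 × 230.04 = 172.5 kN.
Tension yield (gross): A_g = 142×6 = 852 mm². φR_n = 0.90 × 345 × 852 = 264.5 kN.
Governing: min(442.0, 301.3, 172.5, 264.5) = 172.5 kN → block shear.

172.5 kN (block shear governs)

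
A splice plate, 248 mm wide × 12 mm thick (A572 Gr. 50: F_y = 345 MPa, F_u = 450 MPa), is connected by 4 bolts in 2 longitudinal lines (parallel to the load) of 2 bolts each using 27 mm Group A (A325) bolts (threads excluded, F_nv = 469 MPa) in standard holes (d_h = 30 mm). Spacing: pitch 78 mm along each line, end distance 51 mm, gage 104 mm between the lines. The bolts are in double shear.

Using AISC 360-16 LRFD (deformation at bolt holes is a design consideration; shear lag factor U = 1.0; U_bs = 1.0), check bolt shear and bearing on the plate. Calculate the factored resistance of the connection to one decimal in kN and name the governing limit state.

Bolt shear: A_b = π(27)²/4 = 572.56 mm². φR_n = 0.75 × 469 × 572.56 × 4 × 2 = 1611.2 kN.
Bearing (12 mm plate, F_u = 450 MPa): end bolts L_c = 51 − 30/2 = 36, R_n = min(1.2×36×12×450, 2.4×27×12×450) = 233.28 kN/bolt; interior L_c = 78 − 30 = 48, R_n = 311.04 kN/bolt. φR_n = 0.75 × (2×233.28 + 2×311.04) = 816.5 kN.
Governing: min(1611.2, 816.5) = 816.5 kN → bearing.

816.5 kN (bearing governs)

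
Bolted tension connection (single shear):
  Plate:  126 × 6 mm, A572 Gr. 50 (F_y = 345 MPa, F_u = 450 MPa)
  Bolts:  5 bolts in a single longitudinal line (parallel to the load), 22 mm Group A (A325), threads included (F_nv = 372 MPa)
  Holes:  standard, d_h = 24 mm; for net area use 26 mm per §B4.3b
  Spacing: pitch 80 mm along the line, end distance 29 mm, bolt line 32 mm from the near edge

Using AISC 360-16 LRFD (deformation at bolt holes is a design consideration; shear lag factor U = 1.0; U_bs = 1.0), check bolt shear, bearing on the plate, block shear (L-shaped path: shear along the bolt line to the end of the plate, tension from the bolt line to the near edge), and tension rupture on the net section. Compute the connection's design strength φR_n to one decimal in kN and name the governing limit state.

202.5 kN (net-section rupture governs)

Bolt shear: A_b = π(22)²/4 = 380.13 mm². φR_n = 0.75 × 372 × 380.13 × 5 × 1 = 530.3 kN.
Bearing (6 mm plate, F_u = 450 MPa): end bolts L_c = 29 − 24/2 = 17, R_n = min(1.2×17×6×450, 2.4×22×6×450) = 55.08 kN/bolt; interior L_c = 80 − 24 = 56, R_n = 142.56 kN/bolt. φR_n = 0.75 × (1×55.08 + 4×142.56) = 469.0 kN.
Block shear: shear path 1×[29+4×80] = 1×349 mm, A_gv = 2094, A_nv = 1×(349 − 4.5×26)×6 = 1392 mm²; tension to near edge: (32 − 0.5×26)×6 = 114 mm². R_n = min(0.6×450×1392, 0.6×345×2094) + 1.0×450×114 = min(375.84, 433.46) + 51.3 = 427.14 kN. φR_n = 0.75 × 427.14 = 320.4 kN.
Tension rupture (net): A_n = (126 − 1×26)×6 = 600 mm² (U = 1.0, A_e = A_n). φR_n = 0.75 × 450 × 600 = 202.5 kN.
Governing: min(530.3, 469.0, 320.4, 202.5) = 202.5 kN → net-section rupture.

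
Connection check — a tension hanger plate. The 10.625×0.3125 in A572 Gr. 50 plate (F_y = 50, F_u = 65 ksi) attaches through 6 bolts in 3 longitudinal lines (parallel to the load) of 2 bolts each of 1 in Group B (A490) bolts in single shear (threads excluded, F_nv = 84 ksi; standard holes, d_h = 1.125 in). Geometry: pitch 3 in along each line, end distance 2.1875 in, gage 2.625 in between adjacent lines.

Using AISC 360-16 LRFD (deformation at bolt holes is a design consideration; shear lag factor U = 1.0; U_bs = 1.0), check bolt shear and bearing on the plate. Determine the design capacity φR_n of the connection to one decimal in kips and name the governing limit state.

192.0 kips (bearing governs)

Bolt shear: A_b = π(1)²/4 = 0.7854 in². φR_n = 0.75 × 84 × 0.7854 × 6 × 1 = 296.9 kips.
Bearing (0.3125 in plate, F_u = 65 ksi): end bolts L_c = 2.1875 − 1.125/2 = 1.625, R_n = min(1.2×1.625×0.3125×65, 2.4×1×0.3125×65) = 39.609 kips/bolt; interior L_c = 3 − 1.125 = 1.875, R_n = 45.703 kips/bolt. φR_n = 0.75 × (3×39.609 + 3×45.703) = 192.0 kips.
Governing: min(296.9, 192.0) = 192.0 kips → bearing.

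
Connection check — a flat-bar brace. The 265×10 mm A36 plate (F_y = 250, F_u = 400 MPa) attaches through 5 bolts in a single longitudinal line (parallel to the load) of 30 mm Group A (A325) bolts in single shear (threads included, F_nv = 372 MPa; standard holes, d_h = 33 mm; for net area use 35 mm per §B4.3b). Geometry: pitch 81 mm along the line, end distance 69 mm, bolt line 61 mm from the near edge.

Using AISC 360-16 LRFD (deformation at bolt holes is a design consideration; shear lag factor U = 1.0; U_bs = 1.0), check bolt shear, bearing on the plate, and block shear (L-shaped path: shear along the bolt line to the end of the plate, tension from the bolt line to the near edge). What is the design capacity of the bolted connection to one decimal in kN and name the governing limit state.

554.4 kN (block shear governs)

Bolt shear: A_b = π(30)²/4 = 706.86 mm². φR_n = 0.75 × 372 × 706.86 × 5 × 1 = 986.1 kN.
Bearing (10 mm plate, F_u = 400 MPa): end bolts L_c = 69 − 33/2 = 52.5, R_n = min(1.2×52.5×10×400, 2.4×30×10×400) = 252 kN/bolt; interior L_c = 81 − 33 = 48, R_n = 230.4 kN/bolt. φR_n = 0.75 × (1×252 + 4×230.4) = 880.2 kN.
Block shear: shear path 1×[69+4×81] = 1×393 mm, A_gv = 3930, A_nv = 1×(393 − 4.5×35)×10 = 2355 mm²; tension to near edge: (61 − 0.5×35)×10 = 435 mm². R_n = min(0.6×400×2355, 0.6×250×3930) + 1.0×400×435 = min(565.2, 589.5) + 174 = 739.2 kN. φR_n = 0.75 × 739.2 = 554.4 kN.
Governing: min(986.1, 880.2, 554.4) = 554.4 kN → block shear.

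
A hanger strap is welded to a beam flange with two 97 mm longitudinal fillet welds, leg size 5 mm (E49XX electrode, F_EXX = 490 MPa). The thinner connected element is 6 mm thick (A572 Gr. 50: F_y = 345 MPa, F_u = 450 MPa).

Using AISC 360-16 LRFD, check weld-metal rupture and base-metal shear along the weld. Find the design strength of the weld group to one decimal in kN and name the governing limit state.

151.2 kN (weld metal governs)

Weld metal: throat = 0.707×5 = 3.535 mm, L = 2×97 = 194 mm. φR_n = 0.75 × 0.6 × 490 × 3.535 × 194 = 151.2 kN.
Base metal shear (6 mm plate): yield φR_n = 1.0×0.6×345×6×194 = 240.9 kN; rupture φR_n = 0.75×0.6×450×6×194 = 235.7 kN; take 235.7 kN (rupture).
Governing: min(151.2, 235.7) = 151.2 kN → weld metal.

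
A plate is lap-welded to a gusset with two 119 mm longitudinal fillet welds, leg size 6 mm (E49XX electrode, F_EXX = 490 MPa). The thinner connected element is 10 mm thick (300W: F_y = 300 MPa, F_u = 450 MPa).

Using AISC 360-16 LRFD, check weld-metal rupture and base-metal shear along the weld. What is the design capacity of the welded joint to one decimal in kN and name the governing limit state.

222.6 kN (weld metal governs)

Weld metal: throat = 0.707×6 = 4.242 mm, L = 2×119 = 238 mm. φR_n = 0.75 × 0.6 × 490 × 4.242 × 238 = 222.6 kN.
Base metal shear (10 mm plate): yield φR_n = 1.0×0.6×300×10×238 = 428.4 kN; rupture φR_n = 0.75×0.6×450×10×238 = 482.0 kN; take 428.4 kN (yield).
Governing: min(222.6, 428.4) = 222.6 kN → weld metal.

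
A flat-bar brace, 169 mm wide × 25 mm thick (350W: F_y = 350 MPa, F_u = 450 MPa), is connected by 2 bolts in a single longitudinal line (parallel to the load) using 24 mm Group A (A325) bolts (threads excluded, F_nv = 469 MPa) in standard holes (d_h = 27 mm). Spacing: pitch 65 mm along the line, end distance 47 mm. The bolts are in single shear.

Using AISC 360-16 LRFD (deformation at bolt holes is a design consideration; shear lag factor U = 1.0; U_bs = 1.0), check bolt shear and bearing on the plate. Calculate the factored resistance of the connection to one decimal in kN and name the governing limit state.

318.3 kN (bolt shear governs)

Bolt shear: A_b = π(24)²/4 = 452.39 mm². φR_n = 0.75 × 469 × 452.39 × 2 × 1 = 318.3 kN.
Bearing (25 mm plate, F_u = 450 MPa): end bolts L_c = 47 − 27/2 = 33.5, R_n = min(1.2×33.5×25×450, 2.4×24×25×450) = 452.25 kN/bolt; interior L_c = 65 − 27 = 38, R_n = 513 kN/bolt. φR_n = 0.75 × (1×452.25 + 1×513) = 723.9 kN.
Governing: min(318.3, 723.9) = 318.3 kN → bolt shear.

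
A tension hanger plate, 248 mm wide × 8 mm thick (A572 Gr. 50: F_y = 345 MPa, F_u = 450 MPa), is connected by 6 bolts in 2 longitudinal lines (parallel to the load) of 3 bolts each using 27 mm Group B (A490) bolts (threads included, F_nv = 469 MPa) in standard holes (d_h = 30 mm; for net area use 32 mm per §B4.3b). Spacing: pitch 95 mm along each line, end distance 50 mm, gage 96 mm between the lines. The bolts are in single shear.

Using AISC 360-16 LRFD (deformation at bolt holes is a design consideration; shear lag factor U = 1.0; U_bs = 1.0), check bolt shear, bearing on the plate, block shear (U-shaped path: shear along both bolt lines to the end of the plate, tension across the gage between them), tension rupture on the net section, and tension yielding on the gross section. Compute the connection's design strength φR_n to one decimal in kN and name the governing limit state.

496.8 kN (net-section rupture governs)

Bolt shear: A_b = π(27)²/4 = 572.56 mm². φR_n = 0.75 × 469 × 572.56 × 6 × 1 = 1208.4 kN.
Bearing (8 mm plate, F_u = 450 MPa): end bolts L_c = 50 − 30/2 = 35, R_n = min(1.2×35×8×450, 2.4×27×8×450) = 151.2 kN/bolt; interior L_c = 95 − 30 = 65, R_n = 233.28 kN/bolt. φR_n = 0.75 × (2×151.2 + 4×233.28) = 926.6 kN.
Block shear: shear path 2×[50+2×95] = 2×240 mm, A_gv = 3840, A_nv = 2×(240 − 2.5×32)×8 = 2560 mm²; tension across gage: (96 − 1×32)×8 = 512 mm². R_n = min(0.6×450×2560, 0.6×345×3840) + 1.0×450×512 = min(691.2, 794.88) + 230.4 = 921.6 kN. φR_n = 0.75 × 921.6 = 691.2 kN.
Tension rupture (net): A_n = (248 − 2×32)×8 = 1472 mm² (U = 1.0, A_e = A_n). φR_n = 0.75 × 450 × 1472 = 496.8 kN.
Tension yield (gross): A_g = 248×8 = 1984 mm². φR_n = 0.90 × 345 × 1984 = 616.0 kN.
Governing: min(1208.4, 926.6, 691.2, 496.8, 616.0) = 496.8 kN → net-section rupture.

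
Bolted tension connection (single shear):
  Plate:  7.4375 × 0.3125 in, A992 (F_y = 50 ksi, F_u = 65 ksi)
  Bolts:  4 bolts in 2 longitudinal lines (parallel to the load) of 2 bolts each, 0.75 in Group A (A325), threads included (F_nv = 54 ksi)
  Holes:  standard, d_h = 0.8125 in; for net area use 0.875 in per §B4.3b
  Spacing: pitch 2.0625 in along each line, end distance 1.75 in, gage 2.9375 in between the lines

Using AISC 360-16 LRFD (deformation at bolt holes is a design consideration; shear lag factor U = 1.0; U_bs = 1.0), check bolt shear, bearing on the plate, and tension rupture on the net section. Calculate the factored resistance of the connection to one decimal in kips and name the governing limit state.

Bolt shear: A_b = π(0.75)²/4 = 0.44179 in². φR_n = 0.75 × 54 × 0.44179 × 4 × 1 = 71.6 kips.
Bearing (0.3125 in plate, F_u = 65 ksi): end bolts L_c = 1.75 − 0.8125/2 = 1.34375, R_n = min(1.2×1.34375×0.3125×65, 2.4×0.75×0.3125×65) = 32.754 kips/bolt; interior L_c = 2.0625 − 0.8125 = 1.25, R_n = 30.469 kips/bolt. φR_n = 0.75 × (2×32.754 + 2×30.469) = 94.8 kips.
Tension rupture (net): A_n = (7.4375 − 2×0.875)×0.3125 = 1.7773 in² (U = 1.0, A_e = A_n). φR_n = 0.75 × 65 × 1.7773 = 86.6 kips.
Governing: min(71.6, 94.8, 86.6) = 71.6 kips → bolt shear.

71.6 kips (bolt shear governs)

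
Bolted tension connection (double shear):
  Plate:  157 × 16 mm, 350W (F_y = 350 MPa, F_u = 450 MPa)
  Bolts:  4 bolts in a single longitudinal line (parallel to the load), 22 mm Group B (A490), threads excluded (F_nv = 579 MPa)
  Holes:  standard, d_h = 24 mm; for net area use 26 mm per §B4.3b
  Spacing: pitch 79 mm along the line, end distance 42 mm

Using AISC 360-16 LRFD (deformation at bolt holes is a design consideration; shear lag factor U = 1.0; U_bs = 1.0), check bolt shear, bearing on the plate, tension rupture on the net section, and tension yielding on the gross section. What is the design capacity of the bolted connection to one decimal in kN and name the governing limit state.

707.4 kN (net-section rupture governs)

Bolt shear: A_b = π(22)²/4 = 380.13 mm². φR_n = 0.75 × 579 × 380.13 × 4 × 2 = 1320.6 kN.
Bearing (16 mm plate, F_u = 450 MPa): end bolts L_c = 42 − 24/2 = 30, R_n = min(1.2×30×16×450, 2.4×22×16×450) = 259.2 kN/bolt; interior L_c = 79 − 24 = 55, R_n = 380.16 kN/bolt. φR_n = 0.75 × (1×259.2 + 3×380.16) = 1049.8 kN.
Tension rupture (net): A_n = (157 − 1×26)×16 = 2096 mm² (U = 1.0, A_e = A_n). φR_n = 0.75 × 450 × 2096 = 707.4 kN.
Tension yield (gross): A_g = 157×16 = 2512 mm². φR_n = 0.90 × 350 × 2512 = 791.3 kN.
Governing: min(1320.6, 1049.8, 707.4, 791.3) = 707.4 kN → net-section rupture.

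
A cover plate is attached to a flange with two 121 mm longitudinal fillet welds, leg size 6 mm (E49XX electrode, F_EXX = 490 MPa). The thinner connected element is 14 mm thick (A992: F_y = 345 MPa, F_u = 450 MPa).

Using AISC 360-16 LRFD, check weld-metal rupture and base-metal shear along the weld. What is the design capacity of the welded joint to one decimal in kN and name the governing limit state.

226.4 kN (weld metal governs)

Weld metal: throat = 0.707×6 = 4.242 mm, L = 2×121 = 242 mm. φR_n = 0.75 × 0.6 × 490 × 4.242 × 242 = 226.4 kN.
Base metal shear (14 mm plate): yield φR_n = 1.0×0.6×345×14×242 = 701.3 kN; rupture φR_n = 0.75×0.6×450×14×242 = 686.1 kN; take 686.1 kN (rupture).
Governing: min(226.4, 686.1) = 226.4 kN → weld metal.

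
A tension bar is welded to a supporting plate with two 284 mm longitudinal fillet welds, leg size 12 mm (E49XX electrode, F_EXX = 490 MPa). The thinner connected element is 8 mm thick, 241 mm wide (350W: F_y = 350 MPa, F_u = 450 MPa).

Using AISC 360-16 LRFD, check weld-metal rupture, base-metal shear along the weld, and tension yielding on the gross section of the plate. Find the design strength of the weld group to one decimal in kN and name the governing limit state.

607.3 kN (gross-section yield governs)

Weld metal: throat = 0.707×12 = 8.484 mm, L = 2×284 = 568 mm. φR_n = 0.75 × 0.6 × 490 × 8.484 × 568 = 1062.6 kN.
Base metal shear (8 mm plate): yield φR_n = 1.0×0.6×350×8×568 = 954.2 kN; rupture φR_n = 0.75×0.6×450×8×568 = 920.2 kN; take 920.2 kN (rupture).
Tension yield (gross): A_g = 241×8 = 1928 mm². φR_n = 0.90 × 350 × 1928 = 607.3 kN.
Governing: min(1062.6, 920.2, 607.3) = 607.3 kN → gross-section yield.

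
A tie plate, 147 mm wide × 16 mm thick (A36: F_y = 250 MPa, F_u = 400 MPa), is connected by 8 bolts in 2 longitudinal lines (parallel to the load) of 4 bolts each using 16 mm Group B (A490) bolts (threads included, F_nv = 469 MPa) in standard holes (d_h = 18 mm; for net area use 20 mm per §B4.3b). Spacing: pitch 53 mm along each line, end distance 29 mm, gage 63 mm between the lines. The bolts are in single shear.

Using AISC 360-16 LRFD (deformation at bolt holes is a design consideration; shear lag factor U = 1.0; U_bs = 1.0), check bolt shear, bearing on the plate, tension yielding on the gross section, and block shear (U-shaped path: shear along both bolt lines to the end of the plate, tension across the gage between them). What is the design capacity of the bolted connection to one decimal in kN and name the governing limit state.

529.2 kN (gross-section yield governs)

Bolt shear: A_b = π(16)²/4 = 201.06 mm². φR_n = 0.75 × 469 × 201.06 × 8 × 1 = 565.8 kN.
Bearing (16 mm plate, F_u = 400 MPa): end bolts L_c = 29 − 18/2 = 20, R_n = min(1.2×20×16×400, 2.4×16×16×400) = 153.6 kN/bolt; interior L_c = 53 − 18 = 35, R_n = 245.76 kN/bolt. φR_n = 0.75 × (2×153.6 + 6×245.76) = 1336.3 kN.
Tension yield (gross): A_g = 147×16 = 2352 mm². φR_n = 0.90 × 250 × 2352 = 529.2 kN.
Block shear: shear path 2×[29+3×53] = 2×188 mm, A_gv = 6016, A_nv = 2×(188 − 3.5×20)×16 = 3776 mm²; tension across gage: (63 − 1×20)×16 = 688 mm². R_n = min(0.6×400×3776, 0.6×250×6016) + 1.0×400×688 = min(906.24, 902.4) + 275.2 = 1177.6 kN. φR_n = 0.75 × 1177.6 = 883.2 kN.
Governing: min(565.8, 1336.3, 529.2, 883.2) = 529.2 kN → gross-section yield.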